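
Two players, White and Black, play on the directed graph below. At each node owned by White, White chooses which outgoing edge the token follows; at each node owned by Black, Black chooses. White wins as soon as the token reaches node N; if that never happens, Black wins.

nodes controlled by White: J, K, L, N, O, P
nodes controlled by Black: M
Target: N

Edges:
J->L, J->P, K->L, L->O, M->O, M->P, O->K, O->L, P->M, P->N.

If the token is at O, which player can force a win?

Black

A0 = {N}
A1: add {P} — P (White) has P→N.
A2: add {J} — J (White) has J→P.
A3 = A2; e.g. K (White) has no edge into A2. Fixed point.
O never enters the attractor, so Black can avoid the target forever.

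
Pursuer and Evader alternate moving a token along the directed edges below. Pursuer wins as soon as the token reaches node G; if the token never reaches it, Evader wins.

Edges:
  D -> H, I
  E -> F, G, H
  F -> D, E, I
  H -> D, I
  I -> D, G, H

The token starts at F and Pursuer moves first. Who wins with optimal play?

Evader

Track states (vertex, player-to-move).
A0 = {(G,Pursuer), (G,Evader)}
A1: add {(E,Pursuer), (I,Pursuer)}.
A2 = A1; e.g. (D,Pursuer) stays out. (F,Pursuer) never enters ⇒ Evader avoids the target.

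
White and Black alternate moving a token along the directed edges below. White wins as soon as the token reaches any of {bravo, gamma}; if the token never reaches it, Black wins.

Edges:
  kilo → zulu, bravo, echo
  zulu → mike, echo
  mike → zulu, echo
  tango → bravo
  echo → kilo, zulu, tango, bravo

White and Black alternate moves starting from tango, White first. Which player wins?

Track states (vertex, player-to-move).
A0 = {(gamma,White), (gamma,Black), (bravo,White), (bravo,Black)}
A1: add {(kilo,White), (tango,White), (tango,Black), (echo,White)}.
(tango,White) ∈ A1 ⇒ White forces the target.

White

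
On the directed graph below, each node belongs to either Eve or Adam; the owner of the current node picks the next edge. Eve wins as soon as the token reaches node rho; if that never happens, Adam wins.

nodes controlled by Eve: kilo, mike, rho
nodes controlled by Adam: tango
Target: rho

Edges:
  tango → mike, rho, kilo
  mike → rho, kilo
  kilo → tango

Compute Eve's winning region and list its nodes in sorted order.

A0 = {rho}
A1: add {mike} — mike (Eve) has mike→rho.
A2 = A1; e.g. tango (Adam) can still go to kilo. Fixed point.
Eve's winning region = {mike, rho}.

mike, rho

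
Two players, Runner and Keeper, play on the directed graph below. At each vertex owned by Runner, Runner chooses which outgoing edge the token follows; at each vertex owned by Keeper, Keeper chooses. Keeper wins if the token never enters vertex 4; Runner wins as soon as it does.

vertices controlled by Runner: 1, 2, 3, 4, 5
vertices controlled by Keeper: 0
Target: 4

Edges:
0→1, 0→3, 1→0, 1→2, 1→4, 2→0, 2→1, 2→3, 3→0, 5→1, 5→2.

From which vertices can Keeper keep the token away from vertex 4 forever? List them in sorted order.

A0 = {4}
A1: add {1} — 1 (Runner) has 1→4.
A2: add {2, 5} — 2 (Runner) has 2→1; 5 (Runner) has 5→1.
A3 = A2; e.g. 0 (Keeper) can still go to 3. Fixed point.
Runner's attractor = {1, 2, 4, 5}; Keeper avoids the target exactly from the complement.

0, 3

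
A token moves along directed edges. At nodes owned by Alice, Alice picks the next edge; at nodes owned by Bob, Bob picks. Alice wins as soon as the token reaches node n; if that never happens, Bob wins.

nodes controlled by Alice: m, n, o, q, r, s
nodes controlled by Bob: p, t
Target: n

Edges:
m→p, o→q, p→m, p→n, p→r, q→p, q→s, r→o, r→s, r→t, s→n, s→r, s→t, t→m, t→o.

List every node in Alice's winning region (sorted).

A0 = {n}
A1: add {s} — s (Alice) has s→n.
A2: add {q, r} — q (Alice) has q→s; r (Alice) has r→s.
A3: add {o} — o (Alice) has o→q.
A4 = A3; e.g. m (Alice) has no edge into A3. Fixed point.
Alice's winning region = {n, o, q, r, s}.

n, o, q, r, s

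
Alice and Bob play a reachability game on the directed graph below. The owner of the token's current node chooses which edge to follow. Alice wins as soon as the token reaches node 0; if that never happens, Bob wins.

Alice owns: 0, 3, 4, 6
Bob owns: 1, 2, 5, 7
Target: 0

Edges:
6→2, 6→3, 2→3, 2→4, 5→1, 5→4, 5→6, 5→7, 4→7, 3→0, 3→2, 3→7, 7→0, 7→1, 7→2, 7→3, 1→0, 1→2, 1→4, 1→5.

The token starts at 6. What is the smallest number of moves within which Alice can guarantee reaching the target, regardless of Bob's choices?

A0 = {0}
A1: add {3} — 3 (Alice) has 3→0.
A2: add {6} — 6 (Alice) has 6→3.
A3 = A2; e.g. 1 (Bob) can still go to 2. Fixed point.
6 enters the attractor at level 2, so Alice can force the target in 2 moves from there.

2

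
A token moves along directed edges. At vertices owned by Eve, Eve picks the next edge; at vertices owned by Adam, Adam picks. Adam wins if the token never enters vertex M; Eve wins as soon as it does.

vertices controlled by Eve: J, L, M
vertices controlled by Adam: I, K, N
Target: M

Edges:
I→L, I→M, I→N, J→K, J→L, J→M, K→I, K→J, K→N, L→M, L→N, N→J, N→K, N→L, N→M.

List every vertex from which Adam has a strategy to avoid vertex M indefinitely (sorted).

A0 = {M}
A1: add {J, L} — J (Eve) has J→M; L (Eve) has L→M.
A2 = A1; e.g. I (Adam) can still go to N. Fixed point.
Eve's attractor = {J, L, M}; Adam avoids the target exactly from the complement.

I, K, N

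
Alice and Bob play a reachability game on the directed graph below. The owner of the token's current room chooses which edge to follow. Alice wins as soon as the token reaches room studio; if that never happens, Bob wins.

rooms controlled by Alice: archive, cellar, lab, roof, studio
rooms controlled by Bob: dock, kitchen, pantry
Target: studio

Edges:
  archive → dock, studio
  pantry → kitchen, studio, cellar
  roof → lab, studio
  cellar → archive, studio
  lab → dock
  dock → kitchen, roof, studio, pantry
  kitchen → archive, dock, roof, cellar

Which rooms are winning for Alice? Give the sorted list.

archive, cellar, roof, studio

A0 = {studio}
A1: add {archive, cellar, roof} — archive (Alice) has archive→studio; roof (Alice) has roof→studio; cellar (Alice) has cellar→studio.
A2 = A1; e.g. kitchen (Bob) can still go to dock. Fixed point.
Alice's winning region = {archive, cellar, roof, studio}.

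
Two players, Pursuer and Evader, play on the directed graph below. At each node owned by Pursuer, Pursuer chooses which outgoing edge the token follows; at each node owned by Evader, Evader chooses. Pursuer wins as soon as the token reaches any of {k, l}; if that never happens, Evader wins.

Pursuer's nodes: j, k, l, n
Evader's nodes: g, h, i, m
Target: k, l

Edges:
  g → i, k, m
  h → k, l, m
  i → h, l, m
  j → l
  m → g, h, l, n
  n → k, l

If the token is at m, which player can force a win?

A0 = {k, l}
A1: add {j, n} — j (Pursuer) has j→l; n (Pursuer) has n→k.
A2 = A1; e.g. g (Evader) can still go to i. Fixed point.
m never enters the attractor, so Evader can avoid the target forever.

Evader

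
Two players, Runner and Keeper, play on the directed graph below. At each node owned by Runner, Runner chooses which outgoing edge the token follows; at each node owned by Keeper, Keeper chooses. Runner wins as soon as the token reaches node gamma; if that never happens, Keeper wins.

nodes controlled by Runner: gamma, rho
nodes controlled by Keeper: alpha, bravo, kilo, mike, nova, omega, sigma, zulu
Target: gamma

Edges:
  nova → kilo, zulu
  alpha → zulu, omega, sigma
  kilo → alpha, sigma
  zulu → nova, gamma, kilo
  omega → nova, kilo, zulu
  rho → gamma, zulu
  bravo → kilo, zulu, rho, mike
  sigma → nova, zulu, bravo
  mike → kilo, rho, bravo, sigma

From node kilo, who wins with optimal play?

Keeper

A0 = {gamma}
A1: add {rho} — rho (Runner) has rho→gamma.
A2 = A1; e.g. nova (Keeper) can still go to kilo. Fixed point.
kilo never enters the attractor, so Keeper can avoid the target forever.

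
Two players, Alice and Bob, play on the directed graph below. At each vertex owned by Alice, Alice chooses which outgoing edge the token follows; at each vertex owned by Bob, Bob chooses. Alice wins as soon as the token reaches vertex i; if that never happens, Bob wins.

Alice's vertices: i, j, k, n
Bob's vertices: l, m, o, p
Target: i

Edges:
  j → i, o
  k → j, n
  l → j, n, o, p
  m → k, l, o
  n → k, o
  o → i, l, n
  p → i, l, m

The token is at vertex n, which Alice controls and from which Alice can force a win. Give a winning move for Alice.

k

A0 = {i}
A1: add {j} — j (Alice) has j→i.
A2: add {k} — k (Alice) has k→j.
A3: add {n} — n (Alice) has n→k.
A4 = A3; e.g. l (Bob) can still go to o. Fixed point.
From n, successor k is in the attractor (rank 2); the other successor o is not.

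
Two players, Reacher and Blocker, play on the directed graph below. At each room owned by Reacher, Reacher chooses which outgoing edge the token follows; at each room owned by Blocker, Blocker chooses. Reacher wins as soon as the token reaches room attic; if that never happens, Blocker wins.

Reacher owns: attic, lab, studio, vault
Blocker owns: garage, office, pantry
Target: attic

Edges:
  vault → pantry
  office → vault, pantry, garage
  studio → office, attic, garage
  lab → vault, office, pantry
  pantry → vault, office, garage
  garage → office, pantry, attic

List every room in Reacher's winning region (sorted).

attic, studio

A0 = {attic}
A1: add {studio} — studio (Reacher) has studio→attic.
A2 = A1; e.g. vault (Reacher) has no edge into A1. Fixed point.
Reacher's winning region = {attic, studio}.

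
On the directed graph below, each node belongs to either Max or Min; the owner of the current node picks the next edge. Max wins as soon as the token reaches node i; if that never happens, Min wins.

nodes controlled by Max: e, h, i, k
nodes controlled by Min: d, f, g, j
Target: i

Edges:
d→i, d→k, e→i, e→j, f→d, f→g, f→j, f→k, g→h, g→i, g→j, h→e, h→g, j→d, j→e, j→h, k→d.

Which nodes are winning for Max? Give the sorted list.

e, h, i

A0 = {i}
A1: add {e} — e (Max) has e→i.
A2: add {h} — h (Max) has h→e.
A3 = A2; e.g. d (Min) can still go to k. Fixed point.
Max's winning region = {e, h, i}.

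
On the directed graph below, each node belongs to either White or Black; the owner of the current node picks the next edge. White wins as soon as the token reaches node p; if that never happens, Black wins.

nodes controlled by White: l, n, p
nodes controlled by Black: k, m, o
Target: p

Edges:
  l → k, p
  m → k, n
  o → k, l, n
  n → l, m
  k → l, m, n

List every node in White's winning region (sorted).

l, n, p

A0 = {p}
A1: add {l} — l (White) has l→p.
A2: add {n} — n (White) has n→l.
A3 = A2; e.g. k (Black) can still go to m. Fixed point.
White's winning region = {l, n, p}.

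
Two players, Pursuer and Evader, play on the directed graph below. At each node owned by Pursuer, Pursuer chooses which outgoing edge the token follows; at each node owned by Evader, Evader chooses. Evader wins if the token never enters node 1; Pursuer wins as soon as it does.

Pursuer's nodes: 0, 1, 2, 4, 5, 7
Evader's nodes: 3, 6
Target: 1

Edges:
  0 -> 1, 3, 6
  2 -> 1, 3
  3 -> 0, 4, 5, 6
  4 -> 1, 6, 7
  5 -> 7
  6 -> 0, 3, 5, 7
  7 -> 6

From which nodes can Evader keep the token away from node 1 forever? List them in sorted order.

A0 = {1}
A1: add {0, 2, 4} — 0 (Pursuer) has 0→1; 2 (Pursuer) has 2→1; 4 (Pursuer) has 4→1.
A2 = A1; e.g. 3 (Evader) can still go to 5. Fixed point.
Pursuer's attractor = {0, 1, 2, 4}; Evader avoids the target exactly from the complement.

3, 5, 6, 7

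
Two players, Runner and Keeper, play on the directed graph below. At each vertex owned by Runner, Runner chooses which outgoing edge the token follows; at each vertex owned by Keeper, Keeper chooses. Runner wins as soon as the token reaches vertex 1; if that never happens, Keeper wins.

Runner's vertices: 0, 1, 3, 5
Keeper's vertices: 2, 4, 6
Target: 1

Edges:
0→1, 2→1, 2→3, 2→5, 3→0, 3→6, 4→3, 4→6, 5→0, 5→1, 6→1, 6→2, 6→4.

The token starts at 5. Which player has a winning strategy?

A0 = {1}
A1: add {0, 5} — 0 (Runner) has 0→1; 5 (Runner) has 5→1.
5 ∈ A1, so Runner can force the target.

Runner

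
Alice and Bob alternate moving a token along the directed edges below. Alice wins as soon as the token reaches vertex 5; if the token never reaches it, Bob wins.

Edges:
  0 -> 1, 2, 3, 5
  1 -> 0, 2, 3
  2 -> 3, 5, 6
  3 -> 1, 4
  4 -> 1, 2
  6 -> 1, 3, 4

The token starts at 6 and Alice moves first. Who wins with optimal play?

Bob

Track states (vertex, player-to-move).
A0 = {(5,Alice), (5,Bob)}
A1: add {(0,Alice), (2,Alice)}.
A2 = A1; e.g. (0,Bob) stays out. (6,Alice) never enters ⇒ Bob avoids the target.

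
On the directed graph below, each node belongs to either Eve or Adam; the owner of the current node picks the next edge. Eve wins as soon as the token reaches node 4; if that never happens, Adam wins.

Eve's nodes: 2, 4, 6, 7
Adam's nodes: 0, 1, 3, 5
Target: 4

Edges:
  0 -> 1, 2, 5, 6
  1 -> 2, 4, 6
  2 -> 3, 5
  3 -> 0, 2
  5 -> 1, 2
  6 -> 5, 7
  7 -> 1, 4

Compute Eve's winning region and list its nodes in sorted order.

4, 6, 7

A0 = {4}
A1: add {7} — 7 (Eve) has 7→4.
A2: add {6} — 6 (Eve) has 6→7.
A3 = A2; e.g. 0 (Adam) can still go to 1. Fixed point.
Eve's winning region = {4, 6, 7}.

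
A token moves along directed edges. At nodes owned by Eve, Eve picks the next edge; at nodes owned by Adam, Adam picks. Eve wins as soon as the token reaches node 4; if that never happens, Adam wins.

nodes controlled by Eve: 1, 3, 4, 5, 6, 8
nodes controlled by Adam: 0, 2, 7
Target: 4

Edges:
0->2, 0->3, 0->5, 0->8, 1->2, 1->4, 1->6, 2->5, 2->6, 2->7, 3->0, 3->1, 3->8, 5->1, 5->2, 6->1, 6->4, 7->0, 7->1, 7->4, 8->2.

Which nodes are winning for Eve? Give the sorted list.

A0 = {4}
A1: add {1, 6} — 1 (Eve) has 1→4; 6 (Eve) has 6→4.
A2: add {3, 5} — 3 (Eve) has 3→1; 5 (Eve) has 5→1.
A3 = A2; e.g. 0 (Adam) can still go to 2. Fixed point.
Eve's winning region = {1, 3, 4, 5, 6}.

1, 3, 4, 5, 6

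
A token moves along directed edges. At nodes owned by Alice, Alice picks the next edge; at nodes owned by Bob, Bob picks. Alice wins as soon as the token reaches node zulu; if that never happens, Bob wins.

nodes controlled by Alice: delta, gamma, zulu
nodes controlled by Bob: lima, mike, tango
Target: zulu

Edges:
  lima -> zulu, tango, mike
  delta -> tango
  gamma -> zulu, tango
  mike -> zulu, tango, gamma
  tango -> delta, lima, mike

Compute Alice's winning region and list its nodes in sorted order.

A0 = {zulu}
A1: add {gamma} — gamma (Alice) has gamma→zulu.
A2 = A1; e.g. delta (Alice) has no edge into A1. Fixed point.
Alice's winning region = {gamma, zulu}.

gamma, zulu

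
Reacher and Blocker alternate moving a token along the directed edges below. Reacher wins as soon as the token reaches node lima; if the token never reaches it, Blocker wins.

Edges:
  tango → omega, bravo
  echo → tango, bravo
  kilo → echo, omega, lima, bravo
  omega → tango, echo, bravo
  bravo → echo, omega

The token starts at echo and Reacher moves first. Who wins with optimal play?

Blocker

Track states (vertex, player-to-move).
A0 = {(lima,Reacher), (lima,Blocker)}
A1: add {(kilo,Reacher)}.
A2 = A1; e.g. (tango,Reacher) stays out. (echo,Reacher) never enters ⇒ Blocker avoids the target.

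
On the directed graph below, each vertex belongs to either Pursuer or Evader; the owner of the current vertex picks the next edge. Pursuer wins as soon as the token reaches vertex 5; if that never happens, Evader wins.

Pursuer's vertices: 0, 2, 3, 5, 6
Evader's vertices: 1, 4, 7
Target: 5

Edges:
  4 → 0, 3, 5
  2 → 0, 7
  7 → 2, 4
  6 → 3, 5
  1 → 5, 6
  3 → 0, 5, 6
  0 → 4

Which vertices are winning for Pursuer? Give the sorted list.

A0 = {5}
A1: add {3, 6} — 3 (Pursuer) has 3→5; 6 (Pursuer) has 6→5.
A2: add {1} — 1 (Evader): all of {5, 6} already in.
A3 = A2; e.g. 0 (Pursuer) has no edge into A2. Fixed point.
Pursuer's winning region = {1, 3, 5, 6}.

1, 3, 5, 6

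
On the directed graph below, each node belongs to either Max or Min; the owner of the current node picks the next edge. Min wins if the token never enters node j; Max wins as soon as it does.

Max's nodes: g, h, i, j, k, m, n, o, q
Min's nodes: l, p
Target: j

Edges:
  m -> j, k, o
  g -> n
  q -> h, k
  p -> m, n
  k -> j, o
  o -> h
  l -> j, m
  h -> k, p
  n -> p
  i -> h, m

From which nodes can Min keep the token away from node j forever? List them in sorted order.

A0 = {j}
A1: add {k, m} — k (Max) has k→j; m (Max) has m→j.
A2: add {h, i, l, q} — h (Max) has h→k; i (Max) has i→m; l (Min): all of {j, m} already in; q (Max) has q→k.
A3: add {o} — o (Max) has o→h.
A4 = A3; e.g. g (Max) has no edge into A3. Fixed point.
Max's attractor = {h, i, j, k, l, m, o, q}; Min avoids the target exactly from the complement.

g, n, p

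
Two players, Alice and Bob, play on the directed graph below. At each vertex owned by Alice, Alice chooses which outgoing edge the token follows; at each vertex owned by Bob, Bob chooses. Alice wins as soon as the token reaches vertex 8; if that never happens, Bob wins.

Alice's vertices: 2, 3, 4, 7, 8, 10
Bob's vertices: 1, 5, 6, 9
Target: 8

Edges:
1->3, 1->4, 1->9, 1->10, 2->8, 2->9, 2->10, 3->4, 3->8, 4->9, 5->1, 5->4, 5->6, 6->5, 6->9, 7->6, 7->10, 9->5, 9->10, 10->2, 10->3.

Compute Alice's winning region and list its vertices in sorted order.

A0 = {8}
A1: add {2, 3} — 2 (Alice) has 2→8; 3 (Alice) has 3→8.
A2: add {10} — 10 (Alice) has 10→2.
A3: add {7} — 7 (Alice) has 7→10.
A4 = A3; e.g. 1 (Bob) can still go to 4. Fixed point.
Alice's winning region = {2, 3, 7, 8, 10}.

2, 3, 7, 8, 10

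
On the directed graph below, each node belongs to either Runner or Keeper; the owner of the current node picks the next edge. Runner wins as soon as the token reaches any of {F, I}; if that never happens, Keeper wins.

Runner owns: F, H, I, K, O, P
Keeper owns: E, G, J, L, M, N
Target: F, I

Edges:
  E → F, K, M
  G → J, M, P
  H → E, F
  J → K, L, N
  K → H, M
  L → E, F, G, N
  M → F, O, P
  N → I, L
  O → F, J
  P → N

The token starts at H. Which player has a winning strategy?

A0 = {F, I}
A1: add {H, O} — H (Runner) has H→F; O (Runner) has O→F.
H ∈ A1, so Runner can force the target.

Runner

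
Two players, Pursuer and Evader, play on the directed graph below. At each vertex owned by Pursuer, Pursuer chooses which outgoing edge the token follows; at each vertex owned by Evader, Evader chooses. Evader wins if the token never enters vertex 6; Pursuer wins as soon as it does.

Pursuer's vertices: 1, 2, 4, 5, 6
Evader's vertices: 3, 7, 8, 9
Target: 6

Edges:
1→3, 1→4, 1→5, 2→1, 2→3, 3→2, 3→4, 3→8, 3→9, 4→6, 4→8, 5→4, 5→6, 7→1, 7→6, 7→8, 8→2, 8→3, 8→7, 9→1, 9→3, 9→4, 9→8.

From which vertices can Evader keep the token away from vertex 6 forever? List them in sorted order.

A0 = {6}
A1: add {4, 5} — 4 (Pursuer) has 4→6; 5 (Pursuer) has 5→6.
A2: add {1} — 1 (Pursuer) has 1→4.
A3: add {2} — 2 (Pursuer) has 2→1.
A4 = A3; e.g. 3 (Evader) can still go to 8. Fixed point.
Pursuer's attractor = {1, 2, 4, 5, 6}; Evader avoids the target exactly from the complement.

3, 7, 8, 9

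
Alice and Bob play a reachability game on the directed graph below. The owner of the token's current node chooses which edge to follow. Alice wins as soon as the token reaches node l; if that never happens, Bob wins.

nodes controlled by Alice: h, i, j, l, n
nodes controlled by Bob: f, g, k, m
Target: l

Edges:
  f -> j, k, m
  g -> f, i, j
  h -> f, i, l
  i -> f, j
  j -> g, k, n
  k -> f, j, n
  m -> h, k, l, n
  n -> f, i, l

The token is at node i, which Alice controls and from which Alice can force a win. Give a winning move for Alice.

A0 = {l}
A1: add {h, n} — h (Alice) has h→l; n (Alice) has n→l.
A2: add {j} — j (Alice) has j→n.
A3: add {i} — i (Alice) has i→j.
A4 = A3; e.g. f (Bob) can still go to k. Fixed point.
From i, successor j is in the attractor (rank 2); the other successor f is not.

j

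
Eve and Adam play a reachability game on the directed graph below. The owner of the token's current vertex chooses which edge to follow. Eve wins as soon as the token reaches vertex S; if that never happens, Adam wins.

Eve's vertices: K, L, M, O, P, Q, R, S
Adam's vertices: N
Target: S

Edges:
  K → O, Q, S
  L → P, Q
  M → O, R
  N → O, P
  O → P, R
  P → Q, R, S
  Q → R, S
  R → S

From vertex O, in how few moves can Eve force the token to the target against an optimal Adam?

2

A0 = {S}
A1: add {K, P, Q, R} — K (Eve) has K→S; P (Eve) has P→S; Q (Eve) has Q→S; R (Eve) has R→S.
A2: add {L, M, O} — L (Eve) has L→P; M (Eve) has M→R; O (Eve) has O→P.
O enters the attractor at level 2, so Eve can force the target in 2 moves from there.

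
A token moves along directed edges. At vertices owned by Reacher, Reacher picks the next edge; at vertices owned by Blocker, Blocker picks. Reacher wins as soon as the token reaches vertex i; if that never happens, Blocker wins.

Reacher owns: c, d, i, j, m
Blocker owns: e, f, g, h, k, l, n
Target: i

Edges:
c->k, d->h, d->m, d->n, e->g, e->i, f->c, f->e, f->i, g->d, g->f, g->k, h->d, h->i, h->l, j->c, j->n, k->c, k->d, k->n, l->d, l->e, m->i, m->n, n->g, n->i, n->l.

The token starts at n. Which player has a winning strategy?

Blocker

A0 = {i}
A1: add {m} — m (Reacher) has m→i.
A2: add {d} — d (Reacher) has d→m.
A3 = A2; e.g. c (Reacher) has no edge into A2. Fixed point.
n never enters the attractor, so Blocker can avoid the target forever.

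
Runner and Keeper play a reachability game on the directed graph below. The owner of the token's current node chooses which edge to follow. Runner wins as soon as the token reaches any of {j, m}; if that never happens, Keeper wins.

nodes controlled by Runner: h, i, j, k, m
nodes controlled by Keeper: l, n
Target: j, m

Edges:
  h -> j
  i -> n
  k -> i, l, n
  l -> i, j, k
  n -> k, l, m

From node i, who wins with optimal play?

Keeper

A0 = {j, m}
A1: add {h} — h (Runner) has h→j.
A2 = A1; e.g. i (Runner) has no edge into A1. Fixed point.
i never enters the attractor, so Keeper can avoid the target forever.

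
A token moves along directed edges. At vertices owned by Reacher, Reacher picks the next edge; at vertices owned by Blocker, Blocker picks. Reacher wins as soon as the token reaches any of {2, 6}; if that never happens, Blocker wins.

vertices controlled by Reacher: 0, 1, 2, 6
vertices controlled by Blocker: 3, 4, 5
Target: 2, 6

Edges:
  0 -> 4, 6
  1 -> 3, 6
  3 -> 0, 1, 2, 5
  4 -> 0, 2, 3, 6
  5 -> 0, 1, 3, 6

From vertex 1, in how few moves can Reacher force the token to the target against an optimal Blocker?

1

A0 = {2, 6}
A1: add {0, 1} — 0 (Reacher) has 0→6; 1 (Reacher) has 1→6.
A2 = A1; e.g. 3 (Blocker) can still go to 5. Fixed point.
1 enters the attractor at level 1, so Reacher can force the target in 1 move from there.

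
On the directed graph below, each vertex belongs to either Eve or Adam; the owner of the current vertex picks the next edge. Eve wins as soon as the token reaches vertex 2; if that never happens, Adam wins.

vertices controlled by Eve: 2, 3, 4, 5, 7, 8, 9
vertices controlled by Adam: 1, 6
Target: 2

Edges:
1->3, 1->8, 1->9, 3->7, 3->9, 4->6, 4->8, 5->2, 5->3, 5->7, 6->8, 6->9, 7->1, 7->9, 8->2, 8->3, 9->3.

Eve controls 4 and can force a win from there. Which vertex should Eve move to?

8

A0 = {2}
A1: add {5, 8} — 5 (Eve) has 5→2; 8 (Eve) has 8→2.
A2: add {4} — 4 (Eve) has 4→8.
A3 = A2; e.g. 1 (Adam) can still go to 3. Fixed point.
From 4, successor 8 is in the attractor (rank 1); the other successor 6 is not.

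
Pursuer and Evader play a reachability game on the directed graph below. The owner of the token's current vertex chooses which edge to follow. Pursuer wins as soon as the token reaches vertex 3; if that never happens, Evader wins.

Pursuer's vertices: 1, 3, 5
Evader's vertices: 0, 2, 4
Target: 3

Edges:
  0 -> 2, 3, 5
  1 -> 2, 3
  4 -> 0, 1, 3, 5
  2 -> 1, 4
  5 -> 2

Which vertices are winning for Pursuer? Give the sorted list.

A0 = {3}
A1: add {1} — 1 (Pursuer) has 1→3.
A2 = A1; e.g. 0 (Evader) can still go to 2. Fixed point.
Pursuer's winning region = {1, 3}.

1, 3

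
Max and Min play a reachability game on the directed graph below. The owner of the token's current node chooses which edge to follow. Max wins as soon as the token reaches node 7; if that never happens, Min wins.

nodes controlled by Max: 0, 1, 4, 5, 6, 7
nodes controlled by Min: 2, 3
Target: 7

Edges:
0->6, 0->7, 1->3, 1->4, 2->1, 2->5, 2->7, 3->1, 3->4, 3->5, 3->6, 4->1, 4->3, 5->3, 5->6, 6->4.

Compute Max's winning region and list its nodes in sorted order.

0, 7

A0 = {7}
A1: add {0} — 0 (Max) has 0→7.
A2 = A1; e.g. 1 (Max) has no edge into A1. Fixed point.
Max's winning region = {0, 7}.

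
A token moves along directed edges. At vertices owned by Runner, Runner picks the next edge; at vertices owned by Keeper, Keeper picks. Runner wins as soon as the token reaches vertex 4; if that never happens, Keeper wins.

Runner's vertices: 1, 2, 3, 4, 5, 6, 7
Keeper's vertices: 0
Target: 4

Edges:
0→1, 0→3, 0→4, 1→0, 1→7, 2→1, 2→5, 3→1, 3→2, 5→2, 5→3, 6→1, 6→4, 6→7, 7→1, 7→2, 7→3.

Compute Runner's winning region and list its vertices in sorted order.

4, 6

A0 = {4}
A1: add {6} — 6 (Runner) has 6→4.
A2 = A1; e.g. 0 (Keeper) can still go to 1. Fixed point.
Runner's winning region = {4, 6}.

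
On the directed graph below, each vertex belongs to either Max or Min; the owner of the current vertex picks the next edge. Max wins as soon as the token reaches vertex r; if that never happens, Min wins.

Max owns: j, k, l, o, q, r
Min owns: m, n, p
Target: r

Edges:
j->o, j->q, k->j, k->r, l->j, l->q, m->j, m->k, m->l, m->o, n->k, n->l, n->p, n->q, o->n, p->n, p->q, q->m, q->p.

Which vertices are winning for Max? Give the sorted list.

A0 = {r}
A1: add {k} — k (Max) has k→r.
A2 = A1; e.g. j (Max) has no edge into A1. Fixed point.
Max's winning region = {k, r}.

k, r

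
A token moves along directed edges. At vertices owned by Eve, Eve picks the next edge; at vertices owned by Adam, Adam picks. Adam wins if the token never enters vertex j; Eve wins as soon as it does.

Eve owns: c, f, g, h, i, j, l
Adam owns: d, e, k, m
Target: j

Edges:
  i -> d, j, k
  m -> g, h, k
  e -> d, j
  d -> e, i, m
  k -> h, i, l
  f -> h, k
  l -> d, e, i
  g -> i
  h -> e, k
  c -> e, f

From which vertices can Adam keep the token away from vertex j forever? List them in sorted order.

c, d, e, f, h, k, m

A0 = {j}
A1: add {i} — i (Eve) has i→j.
A2: add {g, l} — g (Eve) has g→i; l (Eve) has l→i.
A3 = A2; e.g. c (Eve) has no edge into A2. Fixed point.
Eve's attractor = {g, i, j, l}; Adam avoids the target exactly from the complement.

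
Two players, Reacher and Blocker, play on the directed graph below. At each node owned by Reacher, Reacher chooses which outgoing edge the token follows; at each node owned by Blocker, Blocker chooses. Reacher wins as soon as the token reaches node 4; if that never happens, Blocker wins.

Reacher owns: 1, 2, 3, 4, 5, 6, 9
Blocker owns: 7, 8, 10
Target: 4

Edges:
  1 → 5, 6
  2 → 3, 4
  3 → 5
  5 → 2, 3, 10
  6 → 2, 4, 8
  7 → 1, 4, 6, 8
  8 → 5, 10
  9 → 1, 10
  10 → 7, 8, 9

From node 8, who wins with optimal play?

Blocker

A0 = {4}
A1: add {2, 6} — 2 (Reacher) has 2→4; 6 (Reacher) has 6→4.
A2: add {1, 5} — 1 (Reacher) has 1→6; 5 (Reacher) has 5→2.
A3: add {3, 9} — 3 (Reacher) has 3→5; 9 (Reacher) has 9→1.
A4 = A3; e.g. 7 (Blocker) can still go to 8. Fixed point.
8 never enters the attractor, so Blocker can avoid the target forever.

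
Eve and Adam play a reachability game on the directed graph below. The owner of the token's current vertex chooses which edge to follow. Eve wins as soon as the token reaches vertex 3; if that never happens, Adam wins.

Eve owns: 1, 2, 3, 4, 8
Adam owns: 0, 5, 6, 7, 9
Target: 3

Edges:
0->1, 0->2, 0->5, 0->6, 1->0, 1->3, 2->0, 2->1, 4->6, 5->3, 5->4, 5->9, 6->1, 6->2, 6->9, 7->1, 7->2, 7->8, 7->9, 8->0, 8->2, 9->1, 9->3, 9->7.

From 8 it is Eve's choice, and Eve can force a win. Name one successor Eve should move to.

2

A0 = {3}
A1: add {1} — 1 (Eve) has 1→3.
A2: add {2} — 2 (Eve) has 2→1.
A3: add {8} — 8 (Eve) has 8→2.
A4 = A3; e.g. 0 (Adam) can still go to 5. Fixed point.
From 8, successor 2 is in the attractor (rank 2); the other successor 0 is not.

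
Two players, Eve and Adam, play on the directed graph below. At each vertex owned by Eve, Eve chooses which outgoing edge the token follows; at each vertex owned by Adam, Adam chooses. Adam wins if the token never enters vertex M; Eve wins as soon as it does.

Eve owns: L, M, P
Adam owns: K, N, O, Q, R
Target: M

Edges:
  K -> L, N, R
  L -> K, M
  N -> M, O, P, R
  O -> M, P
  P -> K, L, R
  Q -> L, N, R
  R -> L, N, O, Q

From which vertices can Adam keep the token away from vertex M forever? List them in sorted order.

A0 = {M}
A1: add {L} — L (Eve) has L→M.
A2: add {P} — P (Eve) has P→L.
A3: add {O} — O (Adam): all of {M, P} already in.
A4 = A3; e.g. K (Adam) can still go to N. Fixed point.
Eve's attractor = {L, M, O, P}; Adam avoids the target exactly from the complement.

K, N, Q, R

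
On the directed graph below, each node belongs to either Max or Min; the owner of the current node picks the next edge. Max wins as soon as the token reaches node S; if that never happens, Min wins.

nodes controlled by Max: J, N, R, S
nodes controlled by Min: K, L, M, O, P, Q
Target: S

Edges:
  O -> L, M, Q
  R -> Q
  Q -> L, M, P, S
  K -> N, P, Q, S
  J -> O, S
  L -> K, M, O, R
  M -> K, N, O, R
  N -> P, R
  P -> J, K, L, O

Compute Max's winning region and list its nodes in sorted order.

J, S

A0 = {S}
A1: add {J} — J (Max) has J→S.
A2 = A1; e.g. K (Min) can still go to N. Fixed point.
Max's winning region = {J, S}.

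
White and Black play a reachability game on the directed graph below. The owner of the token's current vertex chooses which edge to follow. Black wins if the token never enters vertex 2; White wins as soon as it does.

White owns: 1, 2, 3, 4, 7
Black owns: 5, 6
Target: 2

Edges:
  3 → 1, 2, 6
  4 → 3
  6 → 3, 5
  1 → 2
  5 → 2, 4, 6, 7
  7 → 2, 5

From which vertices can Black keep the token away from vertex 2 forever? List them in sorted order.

5, 6

A0 = {2}
A1: add {1, 3, 7} — 1 (White) has 1→2; 3 (White) has 3→2; 7 (White) has 7→2.
A2: add {4} — 4 (White) has 4→3.
A3 = A2; e.g. 5 (Black) can still go to 6. Fixed point.
White's attractor = {1, 2, 3, 4, 7}; Black avoids the target exactly from the complement.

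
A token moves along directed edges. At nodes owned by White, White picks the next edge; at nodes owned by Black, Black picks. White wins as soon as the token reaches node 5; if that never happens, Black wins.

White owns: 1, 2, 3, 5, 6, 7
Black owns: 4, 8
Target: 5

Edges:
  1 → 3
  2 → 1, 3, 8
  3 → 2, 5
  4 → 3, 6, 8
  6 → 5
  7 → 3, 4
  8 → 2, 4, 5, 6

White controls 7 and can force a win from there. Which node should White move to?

3

A0 = {5}
A1: add {3, 6} — 3 (White) has 3→5; 6 (White) has 6→5.
A2: add {1, 2, 7} — 1 (White) has 1→3; 2 (White) has 2→3; 7 (White) has 7→3.
A3 = A2; e.g. 4 (Black) can still go to 8. Fixed point.
From 7, successor 3 is in the attractor (rank 1); the other successor 4 is not.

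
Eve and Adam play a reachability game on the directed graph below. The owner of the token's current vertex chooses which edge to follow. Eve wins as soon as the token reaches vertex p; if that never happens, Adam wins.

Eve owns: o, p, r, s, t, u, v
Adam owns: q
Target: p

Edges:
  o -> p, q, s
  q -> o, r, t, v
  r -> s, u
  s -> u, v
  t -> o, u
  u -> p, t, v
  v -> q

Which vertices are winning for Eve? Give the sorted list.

A0 = {p}
A1: add {o, u} — o (Eve) has o→p; u (Eve) has u→p.
A2: add {r, s, t} — r (Eve) has r→u; s (Eve) has s→u; t (Eve) has t→o.
A3 = A2; e.g. q (Adam) can still go to v. Fixed point.
Eve's winning region = {o, p, r, s, t, u}.

o, p, r, s, t, u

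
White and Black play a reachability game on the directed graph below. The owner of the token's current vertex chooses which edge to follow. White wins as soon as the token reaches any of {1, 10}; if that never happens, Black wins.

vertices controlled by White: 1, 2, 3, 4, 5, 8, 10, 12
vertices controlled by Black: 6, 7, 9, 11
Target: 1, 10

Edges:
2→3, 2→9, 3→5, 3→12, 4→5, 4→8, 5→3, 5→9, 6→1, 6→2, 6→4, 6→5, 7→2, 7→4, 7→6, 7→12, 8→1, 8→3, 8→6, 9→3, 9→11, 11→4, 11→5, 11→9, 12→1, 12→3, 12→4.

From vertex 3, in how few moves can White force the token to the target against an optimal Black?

2

A0 = {1, 10}
A1: add {8, 12} — 8 (White) has 8→1; 12 (White) has 12→1.
A2: add {3, 4} — 3 (White) has 3→12; 4 (White) has 4→8.
3 enters the attractor at level 2, so White can force the target in 2 moves from there.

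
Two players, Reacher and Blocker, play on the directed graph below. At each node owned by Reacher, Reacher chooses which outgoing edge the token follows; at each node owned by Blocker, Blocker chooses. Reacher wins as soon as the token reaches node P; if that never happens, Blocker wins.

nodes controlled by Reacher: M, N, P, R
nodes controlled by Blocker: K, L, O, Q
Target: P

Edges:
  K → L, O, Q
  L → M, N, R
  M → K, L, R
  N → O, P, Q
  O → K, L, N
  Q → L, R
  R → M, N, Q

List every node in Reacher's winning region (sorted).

L, M, N, P, Q, R

A0 = {P}
A1: add {N} — N (Reacher) has N→P.
A2: add {R} — R (Reacher) has R→N.
A3: add {M} — M (Reacher) has M→R.
A4: add {L} — L (Blocker): all of {M, N, R} already in.
A5: add {Q} — Q (Blocker): all of {L, R} already in.
A6 = A5; e.g. K (Blocker) can still go to O. Fixed point.
Reacher's winning region = {L, M, N, P, Q, R}.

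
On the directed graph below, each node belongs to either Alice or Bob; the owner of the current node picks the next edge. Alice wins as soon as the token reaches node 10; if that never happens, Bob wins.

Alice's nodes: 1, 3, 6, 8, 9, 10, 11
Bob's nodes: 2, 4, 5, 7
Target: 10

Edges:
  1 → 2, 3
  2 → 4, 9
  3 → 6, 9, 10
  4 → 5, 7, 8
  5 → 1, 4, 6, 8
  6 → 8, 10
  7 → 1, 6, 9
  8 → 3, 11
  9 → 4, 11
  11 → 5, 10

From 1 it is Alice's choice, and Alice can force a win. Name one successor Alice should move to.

3

A0 = {10}
A1: add {3, 6, 11} — 3 (Alice) has 3→10; 6 (Alice) has 6→10; 11 (Alice) has 11→10.
A2: add {1, 8, 9} — 1 (Alice) has 1→3; 8 (Alice) has 8→3; 9 (Alice) has 9→11.
A3: add {7} — 7 (Bob): all of {1, 6, 9} already in.
A4 = A3; e.g. 2 (Bob) can still go to 4. Fixed point.
From 1, successor 3 is in the attractor (rank 1); the other successor 2 is not.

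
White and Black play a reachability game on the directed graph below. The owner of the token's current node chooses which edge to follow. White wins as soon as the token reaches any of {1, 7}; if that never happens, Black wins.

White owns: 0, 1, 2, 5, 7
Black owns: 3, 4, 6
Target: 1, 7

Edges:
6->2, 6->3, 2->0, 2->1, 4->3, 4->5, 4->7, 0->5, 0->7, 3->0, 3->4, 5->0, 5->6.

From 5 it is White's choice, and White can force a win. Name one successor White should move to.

0

A0 = {1, 7}
A1: add {0, 2} — 0 (White) has 0→7; 2 (White) has 2→1.
A2: add {5} — 5 (White) has 5→0.
A3 = A2; e.g. 3 (Black) can still go to 4. Fixed point.
From 5, successor 0 is in the attractor (rank 1); the other successor 6 is not.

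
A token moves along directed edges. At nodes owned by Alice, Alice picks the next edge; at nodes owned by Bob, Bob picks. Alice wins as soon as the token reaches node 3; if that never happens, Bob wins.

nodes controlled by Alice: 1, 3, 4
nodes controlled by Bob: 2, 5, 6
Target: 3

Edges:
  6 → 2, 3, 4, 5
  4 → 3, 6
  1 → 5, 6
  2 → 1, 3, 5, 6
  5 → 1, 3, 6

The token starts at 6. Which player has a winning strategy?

Bob

A0 = {3}
A1: add {4} — 4 (Alice) has 4→3.
A2 = A1; e.g. 1 (Alice) has no edge into A1. Fixed point.
6 never enters the attractor, so Bob can avoid the target forever.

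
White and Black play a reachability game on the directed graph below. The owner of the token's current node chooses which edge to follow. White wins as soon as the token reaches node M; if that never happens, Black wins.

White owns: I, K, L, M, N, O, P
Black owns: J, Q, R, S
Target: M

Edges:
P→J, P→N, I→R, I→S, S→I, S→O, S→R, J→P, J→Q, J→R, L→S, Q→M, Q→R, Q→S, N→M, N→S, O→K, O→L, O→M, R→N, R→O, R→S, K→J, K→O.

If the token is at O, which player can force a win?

A0 = {M}
A1: add {N, O} — N (White) has N→M; O (White) has O→M.
O ∈ A1, so White can force the target.

White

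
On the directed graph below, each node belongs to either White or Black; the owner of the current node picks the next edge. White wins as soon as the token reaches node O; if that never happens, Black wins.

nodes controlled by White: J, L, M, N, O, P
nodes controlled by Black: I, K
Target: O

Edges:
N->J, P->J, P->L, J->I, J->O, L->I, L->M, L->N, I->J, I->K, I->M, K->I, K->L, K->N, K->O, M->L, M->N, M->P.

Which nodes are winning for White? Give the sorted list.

J, L, M, N, O, P

A0 = {O}
A1: add {J} — J (White) has J→O.
A2: add {N, P} — N (White) has N→J; P (White) has P→J.
A3: add {L, M} — L (White) has L→N; M (White) has M→N.
A4 = A3; e.g. I (Black) can still go to K. Fixed point.
White's winning region = {J, L, M, N, O, P}.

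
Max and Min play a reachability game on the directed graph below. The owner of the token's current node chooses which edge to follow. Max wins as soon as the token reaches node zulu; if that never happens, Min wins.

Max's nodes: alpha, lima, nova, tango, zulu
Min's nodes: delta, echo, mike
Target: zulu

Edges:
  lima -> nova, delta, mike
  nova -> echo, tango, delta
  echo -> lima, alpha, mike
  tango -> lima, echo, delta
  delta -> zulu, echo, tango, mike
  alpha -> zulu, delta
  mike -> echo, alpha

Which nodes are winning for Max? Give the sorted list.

alpha, zulu

A0 = {zulu}
A1: add {alpha} — alpha (Max) has alpha→zulu.
A2 = A1; e.g. lima (Max) has no edge into A1. Fixed point.
Max's winning region = {alpha, zulu}.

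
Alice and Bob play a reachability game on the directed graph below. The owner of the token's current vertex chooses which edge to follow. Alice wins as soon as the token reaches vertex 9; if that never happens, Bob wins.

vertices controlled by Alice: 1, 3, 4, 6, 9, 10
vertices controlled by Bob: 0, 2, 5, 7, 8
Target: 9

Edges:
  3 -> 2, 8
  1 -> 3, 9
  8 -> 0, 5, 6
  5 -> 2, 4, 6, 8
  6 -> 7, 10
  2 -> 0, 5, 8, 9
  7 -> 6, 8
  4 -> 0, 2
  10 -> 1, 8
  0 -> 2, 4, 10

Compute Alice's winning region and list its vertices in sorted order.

1, 6, 9, 10

A0 = {9}
A1: add {1} — 1 (Alice) has 1→9.
A2: add {10} — 10 (Alice) has 10→1.
A3: add {6} — 6 (Alice) has 6→10.
A4 = A3; e.g. 0 (Bob) can still go to 2. Fixed point.
Alice's winning region = {1, 6, 9, 10}.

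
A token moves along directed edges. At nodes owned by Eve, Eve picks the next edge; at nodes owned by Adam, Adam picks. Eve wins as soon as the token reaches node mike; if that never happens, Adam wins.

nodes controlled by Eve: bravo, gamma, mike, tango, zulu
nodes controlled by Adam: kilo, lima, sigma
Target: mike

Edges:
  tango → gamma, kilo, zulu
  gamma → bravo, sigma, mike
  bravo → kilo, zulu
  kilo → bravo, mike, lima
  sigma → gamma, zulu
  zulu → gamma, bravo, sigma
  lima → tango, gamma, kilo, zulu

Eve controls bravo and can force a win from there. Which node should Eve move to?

A0 = {mike}
A1: add {gamma} — gamma (Eve) has gamma→mike.
A2: add {tango, zulu} — tango (Eve) has tango→gamma; zulu (Eve) has zulu→gamma.
A3: add {bravo, sigma} — bravo (Eve) has bravo→zulu; sigma (Adam): all of {gamma, zulu} already in.
A4 = A3; e.g. kilo (Adam) can still go to lima. Fixed point.
From bravo, successor zulu is in the attractor (rank 2); the other successor kilo is not.

zulu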